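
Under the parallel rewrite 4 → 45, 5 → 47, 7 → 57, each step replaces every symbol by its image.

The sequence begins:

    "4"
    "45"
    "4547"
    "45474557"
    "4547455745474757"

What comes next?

Rewriting the 16 symbols of 4547455745474757 one by one yields 45 47 45 57 45 47 47 57 45 47 45 57 45 57 47 57; concatenated:

45474557454747574547455745574757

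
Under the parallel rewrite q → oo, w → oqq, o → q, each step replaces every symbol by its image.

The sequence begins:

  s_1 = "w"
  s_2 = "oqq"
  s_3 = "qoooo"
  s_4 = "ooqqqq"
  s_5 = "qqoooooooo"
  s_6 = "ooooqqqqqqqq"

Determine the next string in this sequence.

Apply φ to ooooqqqqqqqq symbol by symbol: o→q, o→q, o→q, o→q, q→oo, q→oo, q→oo, q→oo, q→oo, q→oo, q→oo, q→oo; joined: q q q q oo oo oo oo oo oo oo oo.

qqqqoooooooooooooooo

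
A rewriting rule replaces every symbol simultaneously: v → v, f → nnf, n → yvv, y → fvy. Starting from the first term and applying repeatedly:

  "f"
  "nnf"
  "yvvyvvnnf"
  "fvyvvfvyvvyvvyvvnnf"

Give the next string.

Replace each of the 19 characters of fvyvvfvyvvyvvyvvnnf in place — nnf v fvy v v nnf v fvy v v fvy v v fvy v v yvv yvv nnf — and concatenate.

nnfvfvyvvnnfvfvyvvfvyvvfvyvvyvvyvvnnf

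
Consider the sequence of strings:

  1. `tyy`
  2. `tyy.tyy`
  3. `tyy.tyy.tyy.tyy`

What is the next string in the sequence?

tyy.tyy.tyy.tyy.tyy.tyy.tyy.tyy

Every step duplicates the string with '.' between the halves.
So the next term is two copies of tyy.tyy.tyy.tyy with '.' between the halves.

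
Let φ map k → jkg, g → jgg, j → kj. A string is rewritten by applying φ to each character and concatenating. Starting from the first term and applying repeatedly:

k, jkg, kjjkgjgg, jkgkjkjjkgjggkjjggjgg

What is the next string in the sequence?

Replace each of the 21 characters of jkgkjkjjkgjggkjjggjgg in place — kj jkg jgg jkg kj jkg kj kj jkg jgg kj jgg jgg jkg kj kj jgg jgg kj jgg jgg — and concatenate.

kjjkgjggjkgkjjkgkjkjjkgjggkjjggjggjkgkjkjjggjggkjjggjgg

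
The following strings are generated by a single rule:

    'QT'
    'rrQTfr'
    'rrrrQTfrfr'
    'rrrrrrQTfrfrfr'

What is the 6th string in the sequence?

Each term wraps the previous one in rr on the left and fr on the right.
From rrrrrrQTfrfrfr, 2 further steps: rrrrrrQTfrfrfr → rrrrrrrrQTfrfrfrfr → (answer).

rrrrrrrrrrQTfrfrfrfrfr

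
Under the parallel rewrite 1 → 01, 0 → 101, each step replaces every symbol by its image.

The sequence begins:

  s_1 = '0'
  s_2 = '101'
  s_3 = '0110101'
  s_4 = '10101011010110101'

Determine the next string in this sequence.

01101011010110101011010110101011010110101

Replace each of the 17 characters of 10101011010110101 in place — 01 101 01 101 01 101 01 01 101 01 101 01 01 101 01 101 01 — and concatenate.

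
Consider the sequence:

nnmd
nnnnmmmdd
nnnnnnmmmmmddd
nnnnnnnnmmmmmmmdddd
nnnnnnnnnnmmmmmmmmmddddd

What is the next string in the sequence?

Term n consists of 2n n's, followed by 2n-1 m's, followed by n d's (n = 1, 2, …).
At n = 6 the blocks have lengths 12, 11, 6.

nnnnnnnnnnnnmmmmmmmmmmmdddddd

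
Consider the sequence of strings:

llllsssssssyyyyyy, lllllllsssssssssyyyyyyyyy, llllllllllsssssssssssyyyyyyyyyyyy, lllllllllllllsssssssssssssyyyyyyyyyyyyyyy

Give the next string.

Each string has the form l^{3n-2} s^{2n+3} y^{3n}, where the shown terms are n = 2, 3, 4, 5.
For the next term, n = 6, so the run lengths are 16, 15, 18.

llllllllllllllllsssssssssssssssyyyyyyyyyyyyyyyyyy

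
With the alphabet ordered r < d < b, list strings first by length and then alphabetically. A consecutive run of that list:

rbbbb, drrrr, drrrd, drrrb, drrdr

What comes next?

drrdd

Treat drrdr as a base-3 numeral over the given alphabet and add one, carrying through any trailing b's.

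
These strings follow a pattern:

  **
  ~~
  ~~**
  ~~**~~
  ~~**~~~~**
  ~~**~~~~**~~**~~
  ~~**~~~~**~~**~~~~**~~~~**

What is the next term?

~~**~~~~**~~**~~~~**~~~~**~~**~~~~**~~**~~

From term 3 onward, concatenate the last term with the second-to-last: ~~·** = ~~**, ~~**·~~ = ~~**~~, …
So term 8 is ~~**~~~~**~~**~~~~**~~~~**·~~**~~~~**~~**~~.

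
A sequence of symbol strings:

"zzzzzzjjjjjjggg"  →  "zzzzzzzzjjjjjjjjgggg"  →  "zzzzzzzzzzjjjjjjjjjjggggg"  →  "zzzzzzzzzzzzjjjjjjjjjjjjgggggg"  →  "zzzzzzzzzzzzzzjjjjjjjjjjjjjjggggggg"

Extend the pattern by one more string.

The n-th term is 2n z's then 2n j's then n g's, where the shown terms are n = 3, 4, 5, 6, 7.
At n = 8 the blocks have lengths 16, 16, 8.

zzzzzzzzzzzzzzzzjjjjjjjjjjjjjjjjgggggggg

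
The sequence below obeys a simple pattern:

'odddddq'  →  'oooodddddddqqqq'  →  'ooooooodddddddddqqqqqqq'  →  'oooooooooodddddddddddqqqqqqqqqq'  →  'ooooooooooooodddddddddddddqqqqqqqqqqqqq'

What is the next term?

oooooooooooooooodddddddddddddddqqqqqqqqqqqqqqqq

Each string has the form o^{3n-2} d^{2n+3} q^{3n-2} (n = 1, 2, …).
At n = 6 the blocks have lengths 16, 15, 16.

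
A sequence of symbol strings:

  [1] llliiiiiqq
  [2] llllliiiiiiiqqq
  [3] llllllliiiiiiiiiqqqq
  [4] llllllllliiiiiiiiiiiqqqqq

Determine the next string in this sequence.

llllllllllliiiiiiiiiiiiiqqqqqq

Each string has the form l^{2n-1} i^{2n+1} q^{n}, where the shown terms are n = 2, 3, 4, 5.
Setting n = 6 gives 11, 13, 6 characters in each block.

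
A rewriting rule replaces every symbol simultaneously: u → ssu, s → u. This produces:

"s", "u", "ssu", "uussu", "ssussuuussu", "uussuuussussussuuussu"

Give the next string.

ssussuuussussussuuussuuussuuussussussuuussu

φ(uussuuussussussuuussu) expands symbol-by-symbol to ssu ssu u u ssu ssu ssu u u ssu u u ssu u u ssu ssu ssu u u ssu; joining the 21 pieces gives the next term.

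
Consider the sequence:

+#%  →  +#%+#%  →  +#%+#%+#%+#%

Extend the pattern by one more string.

+#%+#%+#%+#%+#%+#%+#%+#%

Each string is two copies of the previous one concatenated.
So the next term is two copies of +#%+#%+#%+#%.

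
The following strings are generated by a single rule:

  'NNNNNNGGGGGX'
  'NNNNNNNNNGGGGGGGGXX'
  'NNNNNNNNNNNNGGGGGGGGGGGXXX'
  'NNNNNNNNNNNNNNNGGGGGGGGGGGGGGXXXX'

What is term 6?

Reading off run lengths: N runs 6, 9, 12, 15; G runs 5, 8, 11, 14; X runs 1, 2, 3, 4 — each is linear in n, where the shown terms are n = 2, 3, 4, 5.
Setting n = 7 gives 21, 20, 6 characters in each block.

NNNNNNNNNNNNNNNNNNNNNGGGGGGGGGGGGGGGGGGGGXXXXXX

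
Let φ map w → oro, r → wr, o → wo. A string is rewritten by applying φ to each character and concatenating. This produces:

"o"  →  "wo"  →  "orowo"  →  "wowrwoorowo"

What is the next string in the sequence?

orowoorowrorowowowrwoorowo

Rewriting each symbol of wowrwoorowo: w→oro, o→wo, w→oro, r→wr, w→oro, o→wo, o→wo, r→wr, o→wo, w→oro, o→wo, which concatenates to oro wo oro wr oro wo wo wr wo oro wo.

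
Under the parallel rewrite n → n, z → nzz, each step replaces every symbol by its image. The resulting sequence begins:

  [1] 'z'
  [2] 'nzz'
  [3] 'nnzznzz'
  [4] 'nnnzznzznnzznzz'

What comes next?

Replace each of the 15 characters of nnnzznzznnzznzz in place — n n n nzz nzz n nzz nzz n n nzz nzz n nzz nzz — and concatenate.

nnnnzznzznnzznzznnnzznzznnzznzz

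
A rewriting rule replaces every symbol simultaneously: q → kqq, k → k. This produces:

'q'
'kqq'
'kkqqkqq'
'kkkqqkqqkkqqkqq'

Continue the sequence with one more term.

Rewriting the 15 symbols of kkkqqkqqkkqqkqq one by one yields k k k kqq kqq k kqq kqq k k kqq kqq k kqq kqq; concatenated:

kkkkqqkqqkkqqkqqkkkqqkqqkkqqkqq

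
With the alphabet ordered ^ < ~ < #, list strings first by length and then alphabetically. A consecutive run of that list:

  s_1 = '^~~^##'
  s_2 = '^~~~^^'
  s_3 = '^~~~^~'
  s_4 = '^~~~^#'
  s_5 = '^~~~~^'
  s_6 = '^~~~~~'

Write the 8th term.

^~~~#^

Advancing 2 positions from ^~~~~~ through ^~~~~~ → ^~~~~# reaches term 8.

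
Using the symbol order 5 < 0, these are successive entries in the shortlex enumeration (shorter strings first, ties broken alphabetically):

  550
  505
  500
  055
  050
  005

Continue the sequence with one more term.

000

The successor of 005 increments the rightmost position that isn't already 0 and resets every position after it to 5.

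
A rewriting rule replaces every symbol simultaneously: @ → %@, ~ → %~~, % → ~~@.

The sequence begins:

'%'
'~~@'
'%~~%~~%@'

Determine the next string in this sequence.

Expanding %~~%~~%@: %→~~@, ~→%~~, ~→%~~, %→~~@, ~→%~~, ~→%~~, %→~~@, @→%@. Concatenated: ~~@ %~~ %~~ ~~@ %~~ %~~ ~~@ %@.

~~@%~~%~~~~@%~~%~~~~@%@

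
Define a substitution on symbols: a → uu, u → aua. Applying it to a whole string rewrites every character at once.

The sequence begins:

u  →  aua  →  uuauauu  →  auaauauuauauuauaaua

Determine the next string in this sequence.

Applying the rule to each of the 19 symbols of auaauauuauauuauaaua gives the pieces uu aua uu uu aua uu aua aua uu aua uu aua aua uu aua uu uu aua uu, which concatenate to the answer.

uuauauuuuauauuauaauauuauauuauaauauuauauuuuauauu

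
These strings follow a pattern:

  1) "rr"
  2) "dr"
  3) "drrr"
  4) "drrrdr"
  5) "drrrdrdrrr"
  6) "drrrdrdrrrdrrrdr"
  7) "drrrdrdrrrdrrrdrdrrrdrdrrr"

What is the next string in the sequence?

Each term (from the third on) is the previous term followed by the one before it: term 3 = dr·rr = drrr.
The next term joins drrrdrdrrrdrrrdrdrrrdrdrrr and drrrdrdrrrdrrrdr.

drrrdrdrrrdrrrdrdrrrdrdrrrdrrrdrdrrrdrrrdr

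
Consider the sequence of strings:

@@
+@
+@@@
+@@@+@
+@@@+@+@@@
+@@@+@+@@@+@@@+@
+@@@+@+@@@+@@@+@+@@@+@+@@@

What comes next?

+@@@+@+@@@+@@@+@+@@@+@+@@@+@@@+@+@@@+@@@+@

Each term (from the third on) is the previous term followed by the one before it: term 3 = +@·@@ = +@@@.
Continuing: +@@@+@+@@@+@@@+@+@@@+@+@@@ · +@@@+@+@@@+@@@+@ gives term 8.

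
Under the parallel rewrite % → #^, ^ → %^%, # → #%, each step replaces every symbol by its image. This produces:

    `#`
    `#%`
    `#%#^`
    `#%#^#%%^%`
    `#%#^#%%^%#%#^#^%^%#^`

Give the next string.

φ(#%#^#%%^%#%#^#^%^%#^) expands symbol-by-symbol to #% #^ #% %^% #% #^ #^ %^% #^ #% #^ #% %^% #% %^% #^ %^% #^ #% %^%; joining the 20 pieces gives the next term.

#%#^#%%^%#%#^#^%^%#^#%#^#%%^%#%%^%#^%^%#^#%%^%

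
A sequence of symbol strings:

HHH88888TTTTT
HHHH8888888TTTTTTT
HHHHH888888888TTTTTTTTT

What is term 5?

Each string has the form H^{n+1} 8^{2n+1} T^{2n+1}, where the shown terms are n = 2, 3, 4.
At n = 6 the blocks have lengths 7, 13, 13.

HHHHHHH8888888888888TTTTTTTTTTTTT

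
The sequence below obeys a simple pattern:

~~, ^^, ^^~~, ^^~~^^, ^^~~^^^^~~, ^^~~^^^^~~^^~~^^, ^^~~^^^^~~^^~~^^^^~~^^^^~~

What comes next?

^^~~^^^^~~^^~~^^^^~~^^^^~~^^~~^^^^~~^^~~^^

From term 3 onward, concatenate the last term with the second-to-last: ^^·~~ = ^^~~, ^^~~·^^ = ^^~~^^, …
Continuing: ^^~~^^^^~~^^~~^^^^~~^^^^~~ · ^^~~^^^^~~^^~~^^ gives term 8.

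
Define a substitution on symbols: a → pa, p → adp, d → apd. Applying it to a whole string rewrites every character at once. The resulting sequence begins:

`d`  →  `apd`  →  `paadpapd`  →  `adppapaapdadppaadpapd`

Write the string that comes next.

paapdadpadppaadppapaadpapdpaapdadpadppapaapdadppaadpapd

φ(adppapaapdadppaadpapd) expands symbol-by-symbol to pa apd adp adp pa adp pa pa adp apd pa apd adp adp pa pa apd adp pa adp apd; joining the 21 pieces gives the next term.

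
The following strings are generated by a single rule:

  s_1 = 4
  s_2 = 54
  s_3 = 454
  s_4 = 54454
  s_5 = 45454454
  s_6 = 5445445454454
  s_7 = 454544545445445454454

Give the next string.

5445445454454454544545445445454454

This is a Fibonacci-style word recurrence s(k) = s(k−2)·s(k−1): e.g. 4·54 = 454.
Continuing: 5445445454454 · 454544545445445454454 gives term 8.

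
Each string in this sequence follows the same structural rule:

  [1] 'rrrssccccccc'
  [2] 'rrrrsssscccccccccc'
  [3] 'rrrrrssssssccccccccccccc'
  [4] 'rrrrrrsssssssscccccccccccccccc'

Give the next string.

rrrrrrrssssssssssccccccccccccccccccc

The n-th term is n+1 r's then 2n-2 s's then 3n+1 c's, where the shown terms are n = 2, 3, 4, 5.
Setting n = 6 gives 7, 10, 19 characters in each block.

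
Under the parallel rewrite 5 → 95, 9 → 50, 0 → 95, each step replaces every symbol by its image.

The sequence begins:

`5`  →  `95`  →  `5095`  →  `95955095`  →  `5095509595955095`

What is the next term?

95955095959550955095509595955095

Applying the rule to each of the 16 symbols of 5095509595955095 gives the pieces 95 95 50 95 95 95 50 95 50 95 50 95 95 95 50 95, which concatenate to the answer.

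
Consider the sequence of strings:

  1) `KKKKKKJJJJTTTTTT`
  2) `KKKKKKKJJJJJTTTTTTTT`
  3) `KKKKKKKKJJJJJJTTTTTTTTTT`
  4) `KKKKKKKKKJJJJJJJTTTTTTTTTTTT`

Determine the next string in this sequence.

KKKKKKKKKKJJJJJJJJTTTTTTTTTTTTTT

Reading off run lengths: K runs 6, 7, 8, 9; J runs 4, 5, 6, 7; T runs 6, 8, 10, 12 — each is linear in n, where the shown terms are n = 3, 4, 5, 6.
At n = 7 the blocks have lengths 10, 8, 14.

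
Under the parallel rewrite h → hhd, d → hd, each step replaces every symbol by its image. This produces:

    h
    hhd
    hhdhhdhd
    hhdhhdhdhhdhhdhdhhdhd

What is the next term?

hhdhhdhdhhdhhdhdhhdhdhhdhhdhdhhdhhdhdhhdhdhhdhhdhdhhdhd

Applying the rule to each of the 21 symbols of hhdhhdhdhhdhhdhdhhdhd gives the pieces hhd hhd hd hhd hhd hd hhd hd hhd hhd hd hhd hhd hd hhd hd hhd hhd hd hhd hd, which concatenate to the answer.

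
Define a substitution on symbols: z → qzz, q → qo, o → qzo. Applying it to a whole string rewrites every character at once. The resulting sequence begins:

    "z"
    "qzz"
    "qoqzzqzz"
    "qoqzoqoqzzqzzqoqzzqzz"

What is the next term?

φ(qoqzoqoqzzqzzqoqzzqzz) expands symbol-by-symbol to qo qzo qo qzz qzo qo qzo qo qzz qzz qo qzz qzz qo qzo qo qzz qzz qo qzz qzz; joining the 21 pieces gives the next term.

qoqzoqoqzzqzoqoqzoqoqzzqzzqoqzzqzzqoqzoqoqzzqzzqoqzzqzz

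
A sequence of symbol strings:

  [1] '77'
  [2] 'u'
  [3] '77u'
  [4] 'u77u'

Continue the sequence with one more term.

77uu77u

From term 3 onward, concatenate the second-to-last term with the last: 77·u = 77u, u·77u = u77u, …
So term 5 is 77u·u77u.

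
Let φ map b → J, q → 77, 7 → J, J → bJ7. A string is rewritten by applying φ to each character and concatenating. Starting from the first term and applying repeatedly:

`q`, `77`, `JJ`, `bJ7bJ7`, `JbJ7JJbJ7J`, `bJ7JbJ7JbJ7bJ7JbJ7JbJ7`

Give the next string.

Rewriting the 22 symbols of bJ7JbJ7JbJ7bJ7JbJ7JbJ7 one by one yields J bJ7 J bJ7 J bJ7 J bJ7 J bJ7 J J bJ7 J bJ7 J bJ7 J bJ7 J bJ7 J; concatenated:

JbJ7JbJ7JbJ7JbJ7JbJ7JJbJ7JbJ7JbJ7JbJ7JbJ7J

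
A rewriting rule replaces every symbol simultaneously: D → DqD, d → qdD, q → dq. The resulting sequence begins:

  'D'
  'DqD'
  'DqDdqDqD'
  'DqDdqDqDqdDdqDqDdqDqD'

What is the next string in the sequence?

φ(DqDdqDqDqdDdqDqDdqDqD) expands symbol-by-symbol to DqD dq DqD qdD dq DqD dq DqD dq qdD DqD qdD dq DqD dq DqD qdD dq DqD dq DqD; joining the 21 pieces gives the next term.

DqDdqDqDqdDdqDqDdqDqDdqqdDDqDqdDdqDqDdqDqDqdDdqDqDdqDqD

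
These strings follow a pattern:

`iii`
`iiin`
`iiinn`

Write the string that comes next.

iiinnn

Every step adds n to the end: s(k+1) = s(k)·n.
So the next term is iiinn·n.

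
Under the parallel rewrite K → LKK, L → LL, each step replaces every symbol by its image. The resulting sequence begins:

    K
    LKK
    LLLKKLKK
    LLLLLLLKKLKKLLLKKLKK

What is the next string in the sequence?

Applying the rule to each of the 20 symbols of LLLLLLLKKLKKLLLKKLKK gives the pieces LL LL LL LL LL LL LL LKK LKK LL LKK LKK LL LL LL LKK LKK LL LKK LKK, which concatenate to the answer.

LLLLLLLLLLLLLLLKKLKKLLLKKLKKLLLLLLLKKLKKLLLKKLKK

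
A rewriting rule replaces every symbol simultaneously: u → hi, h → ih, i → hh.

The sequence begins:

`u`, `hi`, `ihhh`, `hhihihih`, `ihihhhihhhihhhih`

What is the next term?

hhihhhihihihhhihihihhhihihihhhih

Applying the rule to each of the 16 symbols of ihihhhihhhihhhih gives the pieces hh ih hh ih ih ih hh ih ih ih hh ih ih ih hh ih, which concatenate to the answer.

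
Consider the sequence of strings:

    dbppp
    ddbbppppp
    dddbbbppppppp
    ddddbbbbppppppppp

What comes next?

dddddbbbbbppppppppppp

Reading off run lengths: d runs 1, 2, 3, 4; b runs 1, 2, 3, 4; p runs 3, 5, 7, 9 — each is linear in n (n = 1, 2, …).
At n = 5 the blocks have lengths 5, 5, 11.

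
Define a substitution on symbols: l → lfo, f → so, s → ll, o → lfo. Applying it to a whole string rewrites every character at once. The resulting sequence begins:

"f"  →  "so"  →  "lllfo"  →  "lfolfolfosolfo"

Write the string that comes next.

Rewriting the 14 symbols of lfolfolfosolfo one by one yields lfo so lfo lfo so lfo lfo so lfo ll lfo lfo so lfo; concatenated:

lfosolfolfosolfolfosolfolllfolfosolfo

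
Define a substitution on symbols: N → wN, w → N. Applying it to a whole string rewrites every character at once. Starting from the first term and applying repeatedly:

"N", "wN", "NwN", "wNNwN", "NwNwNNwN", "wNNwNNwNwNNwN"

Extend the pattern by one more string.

Replace each of the 13 characters of wNNwNNwNwNNwN in place — N wN wN N wN wN N wN N wN wN N wN — and concatenate.

NwNwNNwNwNNwNNwNwNNwN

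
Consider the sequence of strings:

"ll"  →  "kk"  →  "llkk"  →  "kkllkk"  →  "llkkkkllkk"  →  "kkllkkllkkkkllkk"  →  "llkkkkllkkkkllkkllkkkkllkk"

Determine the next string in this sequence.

kkllkkllkkkkllkkllkkkkllkkkkllkkllkkkkllkk

From term 3 onward, concatenate the second-to-last term with the last: ll·kk = llkk, kk·llkk = kkllkk, …
Continuing: kkllkkllkkkkllkk · llkkkkllkkkkllkkllkkkkllkk gives term 8.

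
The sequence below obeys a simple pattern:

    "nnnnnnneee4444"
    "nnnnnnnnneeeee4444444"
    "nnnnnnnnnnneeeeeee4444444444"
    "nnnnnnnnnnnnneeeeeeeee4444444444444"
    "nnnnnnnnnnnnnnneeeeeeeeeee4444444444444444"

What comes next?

nnnnnnnnnnnnnnnnneeeeeeeeeeeee4444444444444444444

Term n consists of 2n+3 n's, followed by 2n-1 e's, followed by 3n-2 4's, where the shown terms are n = 2, 3, 4, 5, 6.
For the next term, n = 7, so the run lengths are 17, 13, 19.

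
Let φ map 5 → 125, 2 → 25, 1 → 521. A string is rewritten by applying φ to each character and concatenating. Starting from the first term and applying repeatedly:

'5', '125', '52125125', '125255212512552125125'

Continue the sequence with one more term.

5212512525125125255212512552125125125255212512552125125

Applying the rule to each of the 21 symbols of 125255212512552125125 gives the pieces 521 25 125 25 125 125 25 521 25 125 521 25 125 125 25 521 25 125 521 25 125, which concatenate to the answer.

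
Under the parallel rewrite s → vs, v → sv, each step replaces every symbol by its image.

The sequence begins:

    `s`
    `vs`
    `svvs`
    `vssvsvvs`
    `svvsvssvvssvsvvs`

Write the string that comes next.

φ(svvsvssvvssvsvvs) expands symbol-by-symbol to vs sv sv vs sv vs vs sv sv vs vs sv vs sv sv vs; joining the 16 pieces gives the next term.

vssvsvvssvvsvssvsvvsvssvvssvsvvs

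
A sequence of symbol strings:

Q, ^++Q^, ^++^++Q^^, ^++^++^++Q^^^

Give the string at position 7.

^++^++^++^++^++^++Q^^^^^^

Each term wraps the previous one in ^++ on the left and ^ on the right.
From ^++^++^++Q^^^, 3 further steps: ^++^++^++Q^^^ → ^++^++^++^++Q^^^^ → ^++^++^++^++^++Q^^^^^ → (answer).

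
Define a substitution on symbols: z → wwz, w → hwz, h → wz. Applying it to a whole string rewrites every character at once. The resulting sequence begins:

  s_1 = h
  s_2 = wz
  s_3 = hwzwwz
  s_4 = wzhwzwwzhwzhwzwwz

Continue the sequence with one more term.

Rewriting the 17 symbols of wzhwzwwzhwzhwzwwz one by one yields hwz wwz wz hwz wwz hwz hwz wwz wz hwz wwz wz hwz wwz hwz hwz wwz; concatenated:

hwzwwzwzhwzwwzhwzhwzwwzwzhwzwwzwzhwzwwzhwzhwzwwz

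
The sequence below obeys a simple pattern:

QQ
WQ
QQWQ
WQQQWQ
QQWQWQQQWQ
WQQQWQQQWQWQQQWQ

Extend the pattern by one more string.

QQWQWQQQWQWQQQWQQQWQWQQQWQ

This is a Fibonacci-style word recurrence s(k) = s(k−2)·s(k−1): e.g. QQ·WQ = QQWQ.
So term 7 is QQWQWQQQWQ·WQQQWQQQWQWQQQWQ.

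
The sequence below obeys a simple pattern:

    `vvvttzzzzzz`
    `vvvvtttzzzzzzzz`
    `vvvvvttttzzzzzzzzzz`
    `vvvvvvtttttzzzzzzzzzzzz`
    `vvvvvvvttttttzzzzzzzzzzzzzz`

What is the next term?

The n-th term is n v's then n-1 t's then 2n z's, where the shown terms are n = 3, 4, 5, 6, 7.
At n = 8 the blocks have lengths 8, 7, 16.

vvvvvvvvtttttttzzzzzzzzzzzzzzzz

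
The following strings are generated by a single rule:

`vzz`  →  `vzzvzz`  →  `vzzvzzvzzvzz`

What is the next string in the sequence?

vzzvzzvzzvzzvzzvzzvzzvzz

s(k+1) = s(k)·s(k) — each term doubles the last.
One more doubling of vzzvzzvzzvzz gives the answer.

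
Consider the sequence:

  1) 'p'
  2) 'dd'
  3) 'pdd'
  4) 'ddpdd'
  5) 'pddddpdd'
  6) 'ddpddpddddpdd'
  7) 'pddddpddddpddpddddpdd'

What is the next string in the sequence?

ddpddpddddpddpddddpddddpddpddddpdd

From term 3 onward, concatenate the second-to-last term with the last: p·dd = pdd, dd·pdd = ddpdd, …
So term 8 is ddpddpddddpdd·pddddpddddpddpddddpdd.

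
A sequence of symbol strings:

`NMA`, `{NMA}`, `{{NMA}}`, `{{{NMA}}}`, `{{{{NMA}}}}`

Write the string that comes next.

Each term wraps the previous one in { on the left and } on the right.
One more step from {{{{NMA}}}} gives the answer.

{{{{{NMA}}}}}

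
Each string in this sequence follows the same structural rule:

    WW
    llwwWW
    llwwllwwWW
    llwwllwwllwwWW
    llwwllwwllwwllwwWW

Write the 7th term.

llwwllwwllwwllwwllwwllwwWW

The strings grow by a fixed prefix llww each time.
From llwwllwwllwwllwwWW, 2 further steps: llwwllwwllwwllwwWW → llwwllwwllwwllwwllwwWW → (answer).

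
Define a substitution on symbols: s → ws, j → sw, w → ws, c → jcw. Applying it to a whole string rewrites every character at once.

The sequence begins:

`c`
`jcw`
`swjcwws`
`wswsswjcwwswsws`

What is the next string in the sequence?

Rewriting the 15 symbols of wswsswjcwwswsws one by one yields ws ws ws ws ws ws sw jcw ws ws ws ws ws ws ws; concatenated:

wswswswswswsswjcwwswswswswswsws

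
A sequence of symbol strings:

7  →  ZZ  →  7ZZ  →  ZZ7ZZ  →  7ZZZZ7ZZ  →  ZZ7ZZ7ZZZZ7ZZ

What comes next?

7ZZZZ7ZZZZ7ZZ7ZZZZ7ZZ

Each term (from the third on) is the two preceding terms concatenated in order: term 3 = 7·ZZ = 7ZZ.
Continuing: 7ZZZZ7ZZ · ZZ7ZZ7ZZZZ7ZZ gives term 7.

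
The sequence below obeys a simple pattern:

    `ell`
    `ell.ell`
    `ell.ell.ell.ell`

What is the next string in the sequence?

ell.ell.ell.ell.ell.ell.ell.ell

Every step duplicates the string with '.' between the halves.
So the next term is two copies of ell.ell.ell.ell with '.' between the halves.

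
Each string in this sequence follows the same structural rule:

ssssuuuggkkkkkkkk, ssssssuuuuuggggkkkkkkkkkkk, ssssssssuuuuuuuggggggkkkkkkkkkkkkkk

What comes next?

ssssssssssuuuuuuuuuggggggggkkkkkkkkkkkkkkkkk

Term n consists of 2n s's, followed by 2n-1 u's, followed by 2n-2 g's, followed by 3n+2 k's, where the shown terms are n = 2, 3, 4.
For the next term, n = 5, so the run lengths are 10, 9, 8, 17.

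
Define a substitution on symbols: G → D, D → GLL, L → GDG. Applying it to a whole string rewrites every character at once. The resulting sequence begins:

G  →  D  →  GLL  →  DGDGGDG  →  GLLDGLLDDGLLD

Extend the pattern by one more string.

DGDGGDGGLLDGDGGDGGLLGLLDGDGGDGGLL

Replace each of the 13 characters of GLLDGLLDDGLLD in place — D GDG GDG GLL D GDG GDG GLL GLL D GDG GDG GLL — and concatenate.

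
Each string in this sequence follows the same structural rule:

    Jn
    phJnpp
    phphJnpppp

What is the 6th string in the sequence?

phphphphphJnpppppppppp

s(k+1) = ph·s(k)·pp, so each term gains ph as a prefix and pp as a suffix.
From phphJnpppp, 3 further steps: phphJnpppp → phphphJnpppppp → phphphphJnpppppppp → (answer).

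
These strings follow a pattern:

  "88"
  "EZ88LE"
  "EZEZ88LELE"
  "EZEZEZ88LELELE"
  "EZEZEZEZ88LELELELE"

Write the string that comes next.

Each term wraps the previous one in EZ on the left and LE on the right.
One more step from EZEZEZEZ88LELELELE gives the answer.

EZEZEZEZEZ88LELELELELE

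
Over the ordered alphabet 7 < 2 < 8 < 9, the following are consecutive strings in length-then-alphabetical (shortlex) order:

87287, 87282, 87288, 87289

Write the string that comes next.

The successor of 87289 increments the rightmost position that isn't already 9 and resets every position after it to 7.

87297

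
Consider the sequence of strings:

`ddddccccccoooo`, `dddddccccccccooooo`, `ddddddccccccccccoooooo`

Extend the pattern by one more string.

Reading off run lengths: d runs 4, 5, 6; c runs 6, 8, 10; o runs 4, 5, 6 — each is linear in n, where the shown terms are n = 3, 4, 5.
For the next term, n = 6, so the run lengths are 7, 12, 7.

dddddddccccccccccccooooooo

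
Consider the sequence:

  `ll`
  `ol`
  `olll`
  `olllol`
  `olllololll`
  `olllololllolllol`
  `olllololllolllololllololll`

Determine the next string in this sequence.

Each term (from the third on) is the previous term followed by the one before it: term 3 = ol·ll = olll.
The next term joins olllololllolllololllololll and olllololllolllol.

olllololllolllololllololllolllololllolllol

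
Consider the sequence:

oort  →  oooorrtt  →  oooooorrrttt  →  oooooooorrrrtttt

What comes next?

Reading off run lengths: o runs 2, 4, 6, 8; r runs 1, 2, 3, 4; t runs 1, 2, 3, 4 — each is linear in n (n = 1, 2, …).
For the next term, n = 5, so the run lengths are 10, 5, 5.

oooooooooorrrrrttttt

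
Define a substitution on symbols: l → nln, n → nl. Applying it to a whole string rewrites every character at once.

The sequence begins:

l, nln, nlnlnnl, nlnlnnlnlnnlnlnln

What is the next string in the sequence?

nlnlnnlnlnnlnlnlnnlnlnnlnlnlnnlnlnnlnlnnl

φ(nlnlnnlnlnnlnlnln) expands symbol-by-symbol to nl nln nl nln nl nl nln nl nln nl nl nln nl nln nl nln nl; joining the 17 pieces gives the next term.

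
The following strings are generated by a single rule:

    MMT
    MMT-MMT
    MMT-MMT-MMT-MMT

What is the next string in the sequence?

s(k+1) = s(k)·-·s(k) — each term doubles the last with '-' between the halves.
Doubling MMT-MMT-MMT-MMT with '-' between the halves:

MMT-MMT-MMT-MMT-MMT-MMT-MMT-MMT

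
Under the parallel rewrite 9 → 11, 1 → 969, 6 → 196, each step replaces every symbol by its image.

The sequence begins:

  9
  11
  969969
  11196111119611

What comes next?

φ(11196111119611) expands symbol-by-symbol to 969 969 969 11 196 969 969 969 969 969 11 196 969 969; joining the 14 pieces gives the next term.

9699699691119696996996996996911196969969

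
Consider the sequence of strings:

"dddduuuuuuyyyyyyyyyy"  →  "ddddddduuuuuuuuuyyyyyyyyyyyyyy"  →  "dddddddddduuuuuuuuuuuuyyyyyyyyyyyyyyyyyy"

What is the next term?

ddddddddddddduuuuuuuuuuuuuuuyyyyyyyyyyyyyyyyyyyyyy

Term n consists of 3n-2 d's, followed by 3n u's, followed by 4n+2 y's, where the shown terms are n = 2, 3, 4.
Setting n = 5 gives 13, 15, 22 characters in each block.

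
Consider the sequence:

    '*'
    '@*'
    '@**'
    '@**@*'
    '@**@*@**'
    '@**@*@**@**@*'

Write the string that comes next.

This is a Fibonacci-style word recurrence s(k) = s(k−1)·s(k−2): e.g. @*·* = @**.
So term 7 is @**@*@**@**@*·@**@*@**.

@**@*@**@**@*@**@*@**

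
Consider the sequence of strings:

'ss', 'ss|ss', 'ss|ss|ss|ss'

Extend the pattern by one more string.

ss|ss|ss|ss|ss|ss|ss|ss

Every step duplicates the string with '|' between the halves.
So the next term is two copies of ss|ss|ss|ss with '|' between the halves.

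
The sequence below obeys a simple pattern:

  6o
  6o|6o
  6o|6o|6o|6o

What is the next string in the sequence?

s(k+1) = s(k)·|·s(k) — each term doubles the last with '|' between the halves.
Doubling 6o|6o|6o|6o with '|' between the halves:

6o|6o|6o|6o|6o|6o|6o|6o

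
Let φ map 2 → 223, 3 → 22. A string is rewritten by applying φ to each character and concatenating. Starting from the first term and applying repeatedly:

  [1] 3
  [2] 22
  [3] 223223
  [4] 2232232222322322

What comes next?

22322322223223222232232232232222322322223223

φ(2232232222322322) expands symbol-by-symbol to 223 223 22 223 223 22 223 223 223 223 22 223 223 22 223 223; joining the 16 pieces gives the next term.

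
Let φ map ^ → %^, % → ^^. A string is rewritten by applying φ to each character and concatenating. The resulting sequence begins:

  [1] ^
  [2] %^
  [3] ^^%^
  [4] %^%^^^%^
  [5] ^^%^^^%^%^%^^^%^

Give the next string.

%^%^^^%^%^%^^^%^^^%^^^%^%^%^^^%^

Applying the rule to each of the 16 symbols of ^^%^^^%^%^%^^^%^ gives the pieces %^ %^ ^^ %^ %^ %^ ^^ %^ ^^ %^ ^^ %^ %^ %^ ^^ %^, which concatenate to the answer.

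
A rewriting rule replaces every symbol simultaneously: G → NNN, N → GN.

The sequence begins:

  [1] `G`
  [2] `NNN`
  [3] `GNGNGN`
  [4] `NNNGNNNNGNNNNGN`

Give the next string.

Rewriting the 15 symbols of NNNGNNNNGNNNNGN one by one yields GN GN GN NNN GN GN GN GN NNN GN GN GN GN NNN GN; concatenated:

GNGNGNNNNGNGNGNGNNNNGNGNGNGNNNNGN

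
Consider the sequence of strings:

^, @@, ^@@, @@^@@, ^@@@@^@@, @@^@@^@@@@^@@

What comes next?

^@@@@^@@@@^@@^@@@@^@@

This is a Fibonacci-style word recurrence s(k) = s(k−2)·s(k−1): e.g. ^·@@ = ^@@.
Continuing: ^@@@@^@@ · @@^@@^@@@@^@@ gives term 7.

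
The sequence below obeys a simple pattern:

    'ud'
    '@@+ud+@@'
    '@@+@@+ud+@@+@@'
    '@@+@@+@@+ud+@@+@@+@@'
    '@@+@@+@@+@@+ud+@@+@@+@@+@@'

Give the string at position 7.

@@+@@+@@+@@+@@+@@+ud+@@+@@+@@+@@+@@+@@

s(k+1) = @@+·s(k)·+@@, so each term gains @@+ as a prefix and +@@ as a suffix.
From @@+@@+@@+@@+ud+@@+@@+@@+@@, 2 further steps: @@+@@+@@+@@+ud+@@+@@+@@+@@ → @@+@@+@@+@@+@@+ud+@@+@@+@@+@@+@@ → (answer).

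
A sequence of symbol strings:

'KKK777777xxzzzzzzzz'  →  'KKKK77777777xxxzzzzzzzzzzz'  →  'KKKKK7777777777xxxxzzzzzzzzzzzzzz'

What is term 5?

KKKKKKK77777777777777xxxxxxzzzzzzzzzzzzzzzzzzzz

The n-th term is n+1 K's then 2n+2 7's then n x's then 3n+2 z's, where the shown terms are n = 2, 3, 4.
For term 5, n = 6, so the run lengths are 7, 14, 6, 20.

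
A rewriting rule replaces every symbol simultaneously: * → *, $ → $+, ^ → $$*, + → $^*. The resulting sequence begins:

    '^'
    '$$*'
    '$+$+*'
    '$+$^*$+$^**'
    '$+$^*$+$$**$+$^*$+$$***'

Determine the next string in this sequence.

Applying the rule to each of the 23 symbols of $+$^*$+$$**$+$^*$+$$*** gives the pieces $+ $^* $+ $$* * $+ $^* $+ $+ * * $+ $^* $+ $$* * $+ $^* $+ $+ * * *, which concatenate to the answer.

$+$^*$+$$**$+$^*$+$+**$+$^*$+$$**$+$^*$+$+***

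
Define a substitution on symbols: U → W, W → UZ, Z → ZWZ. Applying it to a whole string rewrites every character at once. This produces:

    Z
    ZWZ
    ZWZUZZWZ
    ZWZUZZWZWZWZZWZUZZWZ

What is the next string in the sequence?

Rewriting the 20 symbols of ZWZUZZWZWZWZZWZUZZWZ one by one yields ZWZ UZ ZWZ W ZWZ ZWZ UZ ZWZ UZ ZWZ UZ ZWZ ZWZ UZ ZWZ W ZWZ ZWZ UZ ZWZ; concatenated:

ZWZUZZWZWZWZZWZUZZWZUZZWZUZZWZZWZUZZWZWZWZZWZUZZWZ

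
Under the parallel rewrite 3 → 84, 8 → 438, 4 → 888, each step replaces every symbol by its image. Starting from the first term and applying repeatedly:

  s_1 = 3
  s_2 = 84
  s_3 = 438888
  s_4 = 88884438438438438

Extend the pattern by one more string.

Rewriting the 17 symbols of 88884438438438438 one by one yields 438 438 438 438 888 888 84 438 888 84 438 888 84 438 888 84 438; concatenated:

43843843843888888884438888844388888443888884438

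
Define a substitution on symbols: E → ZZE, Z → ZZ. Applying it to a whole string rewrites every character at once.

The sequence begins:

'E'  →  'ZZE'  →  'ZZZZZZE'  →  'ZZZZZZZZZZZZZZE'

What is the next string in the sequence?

φ(ZZZZZZZZZZZZZZE) expands symbol-by-symbol to ZZ ZZ ZZ ZZ ZZ ZZ ZZ ZZ ZZ ZZ ZZ ZZ ZZ ZZ ZZE; joining the 15 pieces gives the next term.

ZZZZZZZZZZZZZZZZZZZZZZZZZZZZZZE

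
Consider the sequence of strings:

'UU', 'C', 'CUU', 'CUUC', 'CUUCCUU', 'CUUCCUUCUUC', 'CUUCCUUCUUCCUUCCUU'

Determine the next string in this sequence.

CUUCCUUCUUCCUUCCUUCUUCCUUCUUC

This is a Fibonacci-style word recurrence s(k) = s(k−1)·s(k−2): e.g. C·UU = CUU.
Continuing: CUUCCUUCUUCCUUCCUU · CUUCCUUCUUC gives term 8.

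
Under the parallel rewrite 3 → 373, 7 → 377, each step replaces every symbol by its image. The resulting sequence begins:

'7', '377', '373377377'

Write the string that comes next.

373377373373377377373377377

Expanding 373377377: 3→373, 7→377, 3→373, 3→373, 7→377, 7→377, 3→373, 7→377, 7→377. Concatenated: 373 377 373 373 377 377 373 377 377.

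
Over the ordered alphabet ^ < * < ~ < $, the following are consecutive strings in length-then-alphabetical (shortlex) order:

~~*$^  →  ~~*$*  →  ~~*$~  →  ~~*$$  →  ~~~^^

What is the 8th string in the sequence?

~~~^$

Stepping forward 3 times from ~~~^^: ~~~^^ → ~~~^* → ~~~^~, then the target.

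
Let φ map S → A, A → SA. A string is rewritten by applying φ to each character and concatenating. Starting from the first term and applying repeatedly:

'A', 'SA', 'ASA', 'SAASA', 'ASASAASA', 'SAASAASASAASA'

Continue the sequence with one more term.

Replace each of the 13 characters of SAASAASASAASA in place — A SA SA A SA SA A SA A SA SA A SA — and concatenate.

ASASAASASAASAASASAASA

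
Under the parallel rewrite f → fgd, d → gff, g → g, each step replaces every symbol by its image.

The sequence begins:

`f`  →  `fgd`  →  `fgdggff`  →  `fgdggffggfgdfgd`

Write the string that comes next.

Rewriting the 15 symbols of fgdggffggfgdfgd one by one yields fgd g gff g g fgd fgd g g fgd g gff fgd g gff; concatenated:

fgdggffggfgdfgdggfgdggfffgdggff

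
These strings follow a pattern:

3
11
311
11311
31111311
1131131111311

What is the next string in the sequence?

311113111131131111311

From term 3 onward, concatenate the second-to-last term with the last: 3·11 = 311, 11·311 = 11311, …
So term 7 is 31111311·1131131111311.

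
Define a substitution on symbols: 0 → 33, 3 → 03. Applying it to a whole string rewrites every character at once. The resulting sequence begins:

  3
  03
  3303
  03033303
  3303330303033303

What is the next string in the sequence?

Applying the rule to each of the 16 symbols of 3303330303033303 gives the pieces 03 03 33 03 03 03 33 03 33 03 33 03 03 03 33 03, which concatenate to the answer.

03033303030333033303330303033303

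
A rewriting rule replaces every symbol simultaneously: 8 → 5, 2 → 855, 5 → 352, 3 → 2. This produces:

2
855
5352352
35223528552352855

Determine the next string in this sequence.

23528558552352855535235285523528555352352

Applying the rule to each of the 17 symbols of 35223528552352855 gives the pieces 2 352 855 855 2 352 855 5 352 352 855 2 352 855 5 352 352, which concatenate to the answer.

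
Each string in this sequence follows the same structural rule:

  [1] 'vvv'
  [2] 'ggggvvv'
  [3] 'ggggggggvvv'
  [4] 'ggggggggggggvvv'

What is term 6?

Every step adds gggg at the front: s(k+1) = gggg·s(k).
From ggggggggggggvvv, 2 further steps: ggggggggggggvvv → ggggggggggggggggvvv → (answer).

ggggggggggggggggggggvvv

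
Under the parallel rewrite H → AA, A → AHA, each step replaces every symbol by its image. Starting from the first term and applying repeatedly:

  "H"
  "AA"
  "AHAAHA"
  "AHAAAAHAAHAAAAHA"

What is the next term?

AHAAAAHAAHAAHAAHAAAAHAAHAAAAHAAHAAHAAHAAAAHA

Replace each of the 16 characters of AHAAAAHAAHAAAAHA in place — AHA AA AHA AHA AHA AHA AA AHA AHA AA AHA AHA AHA AHA AA AHA — and concatenate.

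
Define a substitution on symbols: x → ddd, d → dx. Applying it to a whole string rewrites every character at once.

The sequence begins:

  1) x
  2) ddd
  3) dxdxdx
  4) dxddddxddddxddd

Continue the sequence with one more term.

dxddddxdxdxdxddddxdxdxdxddddxdxdx

φ(dxddddxddddxddd) expands symbol-by-symbol to dx ddd dx dx dx dx ddd dx dx dx dx ddd dx dx dx; joining the 15 pieces gives the next term.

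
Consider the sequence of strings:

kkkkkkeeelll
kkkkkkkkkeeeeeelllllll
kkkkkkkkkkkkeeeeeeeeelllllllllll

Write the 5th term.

kkkkkkkkkkkkkkkkkkeeeeeeeeeeeeeeelllllllllllllllllll

Reading off run lengths: k runs 6, 9, 12; e runs 3, 6, 9; l runs 3, 7, 11 — each is linear in n (n = 1, 2, …).
For term 5, n = 5, so the run lengths are 18, 15, 19.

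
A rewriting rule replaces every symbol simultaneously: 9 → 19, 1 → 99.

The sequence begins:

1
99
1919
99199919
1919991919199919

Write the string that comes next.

99199919191999199919991919199919

φ(1919991919199919) expands symbol-by-symbol to 99 19 99 19 19 19 99 19 99 19 99 19 19 19 99 19; joining the 16 pieces gives the next term.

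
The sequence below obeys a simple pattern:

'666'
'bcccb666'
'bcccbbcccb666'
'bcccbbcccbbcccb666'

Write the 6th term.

Each term is the previous one with bcccb prepended.
From bcccbbcccbbcccb666, 2 further steps: bcccbbcccbbcccb666 → bcccbbcccbbcccbbcccb666 → (answer).

bcccbbcccbbcccbbcccbbcccb666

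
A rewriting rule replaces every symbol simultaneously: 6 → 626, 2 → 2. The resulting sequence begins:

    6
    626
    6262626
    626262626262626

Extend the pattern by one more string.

φ(626262626262626) expands symbol-by-symbol to 626 2 626 2 626 2 626 2 626 2 626 2 626 2 626; joining the 15 pieces gives the next term.

6262626262626262626262626262626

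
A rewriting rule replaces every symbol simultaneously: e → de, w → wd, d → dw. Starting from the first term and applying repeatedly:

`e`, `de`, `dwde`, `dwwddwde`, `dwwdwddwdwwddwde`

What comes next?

φ(dwwdwddwdwwddwde) expands symbol-by-symbol to dw wd wd dw wd dw dw wd dw wd wd dw dw wd dw de; joining the 16 pieces gives the next term.

dwwdwddwwddwdwwddwwdwddwdwwddwde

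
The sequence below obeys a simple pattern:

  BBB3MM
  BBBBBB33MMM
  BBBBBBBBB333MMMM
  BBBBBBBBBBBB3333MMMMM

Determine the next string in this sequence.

BBBBBBBBBBBBBBB33333MMMMMM

Term n consists of 3n B's, followed by n 3's, followed by n+1 M's (n = 1, 2, …).
For the next term, n = 5, so the run lengths are 15, 5, 6.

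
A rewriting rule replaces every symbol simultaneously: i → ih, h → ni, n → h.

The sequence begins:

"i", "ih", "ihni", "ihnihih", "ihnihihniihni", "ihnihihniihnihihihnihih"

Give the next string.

ihnihihniihnihihihnihihniihniihnihihniihni

Applying the rule to each of the 23 symbols of ihnihihniihnihihihnihih gives the pieces ih ni h ih ni ih ni h ih ih ni h ih ni ih ni ih ni h ih ni ih ni, which concatenate to the answer.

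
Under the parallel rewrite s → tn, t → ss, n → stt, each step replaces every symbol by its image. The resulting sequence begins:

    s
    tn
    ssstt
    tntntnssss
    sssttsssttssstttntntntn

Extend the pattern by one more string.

Rewriting the 23 symbols of sssttsssttssstttntntntn one by one yields tn tn tn ss ss tn tn tn ss ss tn tn tn ss ss ss stt ss stt ss stt ss stt; concatenated:

tntntnsssstntntnsssstntntnsssssssttsssttsssttssstt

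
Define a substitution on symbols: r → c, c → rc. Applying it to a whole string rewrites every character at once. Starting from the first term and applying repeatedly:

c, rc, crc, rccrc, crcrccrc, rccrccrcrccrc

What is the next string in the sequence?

Replace each of the 13 characters of rccrccrcrccrc in place — c rc rc c rc rc c rc c rc rc c rc — and concatenate.

crcrccrcrccrccrcrccrc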